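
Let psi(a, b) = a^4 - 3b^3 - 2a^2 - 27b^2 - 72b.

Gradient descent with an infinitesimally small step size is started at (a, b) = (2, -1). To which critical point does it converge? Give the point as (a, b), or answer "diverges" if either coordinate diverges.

psi is separable, so gradient descent decouples: a follows -∂psi/∂a, b follows -∂psi/∂b.
∂psi/∂a = 4a(a - 1)(a + 1); at a=2 this is 24, so a decreases.
∂psi/∂b = -9(b + 2)(b + 4); at b=-1 this is -27, so b increases.
The b-coordinate has no critical point in that direction and runs off to infinity.

diverges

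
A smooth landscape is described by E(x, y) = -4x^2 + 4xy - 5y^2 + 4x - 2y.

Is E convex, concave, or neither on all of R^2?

concave

E is quadratic, so its Hessian is the constant matrix H = [[-8, 4], [4, -10]].
det(H) = 64, tr(H) = -18.
det(H) > 0 and tr(H) < 0, so H is negative definite everywhere: concave.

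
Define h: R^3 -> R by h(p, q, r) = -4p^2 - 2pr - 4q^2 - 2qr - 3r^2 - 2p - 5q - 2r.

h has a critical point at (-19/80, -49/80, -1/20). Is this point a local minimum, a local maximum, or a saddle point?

The Hessian is constant: H = [[-8, 0, -2], [0, -8, -2], [-2, -2, -6]].
Leading principal minors: Δ₁ = -8, Δ₂ = 64, Δ₃ = -320.
The minors alternate sign starting negative (−, +, −), so H is negative definite: a local maximum.

local maximum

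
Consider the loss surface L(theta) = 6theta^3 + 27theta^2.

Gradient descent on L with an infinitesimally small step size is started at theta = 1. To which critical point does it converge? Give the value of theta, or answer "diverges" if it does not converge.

0

L'(theta) = 18theta(theta + 3), so L'(1) = 72.
Gradient descent moves in the -L' direction, i.e. theta is decreasing.
The nearest critical point in that direction is theta = 0, where L'' = 54 > 0 (a local minimum). The iterate converges there.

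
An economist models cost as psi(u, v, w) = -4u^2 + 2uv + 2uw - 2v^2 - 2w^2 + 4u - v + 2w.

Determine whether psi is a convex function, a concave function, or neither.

concave

psi is quadratic, so its Hessian is the constant matrix H = [[-8, 2, 2], [2, -4, 0], [2, 0, -4]].
Leading principal minors: -8, 28, -96.
Signs alternate −, +, − ⇒ H ≺ 0 ⇒ concave.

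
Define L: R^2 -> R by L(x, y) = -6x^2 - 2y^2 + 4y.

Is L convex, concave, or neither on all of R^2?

L is quadratic, so its Hessian is the constant matrix H = [[-12, 0], [0, -4]].
det(H) = 48, tr(H) = -16.
det(H) > 0 and tr(H) < 0, so H is negative definite everywhere: concave.

concave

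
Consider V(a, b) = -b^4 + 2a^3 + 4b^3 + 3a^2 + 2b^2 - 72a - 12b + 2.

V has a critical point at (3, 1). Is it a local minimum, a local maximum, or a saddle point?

local minimum

The mixed partial ∂²V/∂a∂b is 0, so the Hessian at any point is diag(V_aa, V_bb) = diag(6(2a + 1), 4(-3b^2 + 6b + 1)).
At (3, 1): H = diag(42, 16).
Both eigenvalues are positive, so H is positive definite: a local minimum.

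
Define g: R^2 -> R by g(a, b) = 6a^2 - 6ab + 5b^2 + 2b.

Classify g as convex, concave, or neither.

convex

g is quadratic, so its Hessian is the constant matrix H = [[12, -6], [-6, 10]].
det(H) = 84, tr(H) = 22.
det(H) > 0 and tr(H) > 0, so H is positive definite everywhere: convex.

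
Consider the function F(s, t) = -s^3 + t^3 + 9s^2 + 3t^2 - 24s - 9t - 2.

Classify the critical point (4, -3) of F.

The mixed partial ∂²F/∂s∂t is 0, so the Hessian at any point is diag(F_ss, F_tt) = diag(6(-s + 3), 6(t + 1)).
At (4, -3): H = diag(-6, -12).
Both eigenvalues are negative, so H is negative definite: a local maximum.

local maximum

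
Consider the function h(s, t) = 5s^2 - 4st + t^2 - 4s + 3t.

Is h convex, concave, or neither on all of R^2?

convex

h is quadratic, so its Hessian is the constant matrix H = [[10, -4], [-4, 2]].
det(H) = 4, tr(H) = 12.
det(H) > 0 and tr(H) > 0, so H is positive definite everywhere: convex.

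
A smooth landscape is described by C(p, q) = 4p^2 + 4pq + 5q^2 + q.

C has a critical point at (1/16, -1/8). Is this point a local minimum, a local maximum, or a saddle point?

local minimum

The Hessian of C is constant: H = [[8, 4], [4, 10]].
det(H) = 8·10 − 4² = 64.
det(H) > 0 and tr(H) = 18 > 0, so H is positive definite and the point is a local minimum.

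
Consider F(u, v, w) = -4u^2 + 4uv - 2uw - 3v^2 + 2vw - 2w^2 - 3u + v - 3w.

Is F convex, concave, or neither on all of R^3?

concave

F is quadratic, so its Hessian is the constant matrix H = [[-8, 4, -2], [4, -6, 2], [-2, 2, -4]].
Leading principal minors: -8, 32, -104.
Signs alternate −, +, − ⇒ H ≺ 0 ⇒ concave.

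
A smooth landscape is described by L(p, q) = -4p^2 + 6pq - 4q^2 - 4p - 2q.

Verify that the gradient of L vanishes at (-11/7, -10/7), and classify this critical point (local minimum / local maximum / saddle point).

∇L = (-8p + 6q - 4, 6p - 8q - 2); substituting (-11/7, -10/7) gives ∇L = (0, 0), so (-11/7, -10/7) is indeed a critical point.
The Hessian of L is constant: H = [[-8, 6], [6, -8]].
det(H) = (-8)·(-8) − 6² = 28.
det(H) > 0 and tr(H) = -16 < 0, so H is negative definite and the point is a local maximum.

local maximum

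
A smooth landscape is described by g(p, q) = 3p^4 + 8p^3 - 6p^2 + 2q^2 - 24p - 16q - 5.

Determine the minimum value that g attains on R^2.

g(p,q) separates as A(p) + B(q) − 5, so its minimum is min A + min B − 5.
A'(p) = 12(p - 1)(p + 1)(p + 2) vanishes at p ∈ {-2, -1, 1}; B'(q) = 4q - 16 vanishes at q ∈ {4}.
Local minima of A (where A''>0): A(-2)=8, A(1)=-19. Local minima of B: B(4)=-32.
So the global minimum of g is A(1) + B(4) − 5 = -19 − 32 − 5 = -56, attained at (1, 4).

-56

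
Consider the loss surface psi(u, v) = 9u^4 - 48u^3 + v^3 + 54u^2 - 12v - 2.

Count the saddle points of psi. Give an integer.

3

psi separates as a function of u plus a function of v, so ∇psi=0 decouples.
∂psi/∂u = 36u(u - 3)(u - 1) = 0 at u ∈ {0, 1, 3}; ∂psi/∂v = 3(v - 2)(v + 2) = 0 at v ∈ {-2, 2}.
The Hessian is diagonal: diag(psi_uu, psi_vv). Second derivatives: psi_uu(0)=108, psi_uu(1)=-72, psi_uu(3)=216; psi_vv(-2)=-12, psi_vv(2)=12.
Saddle points occur where the two diagonal entries have opposite signs: (0, -2), (1, 2), (3, -2). Count: 3.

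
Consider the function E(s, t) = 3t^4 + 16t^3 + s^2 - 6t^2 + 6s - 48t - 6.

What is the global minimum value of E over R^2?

-175

E(s,t) separates as P(s) + Q(t) − 6, so its minimum is min P + min Q − 6.
P'(s) = 2s + 6 vanishes at s ∈ {-3}; Q'(t) = 12(t - 1)(t + 1)(t + 4) vanishes at t ∈ {-4, -1, 1}.
Local minima of P (where P''>0): P(-3)=-9. Local minima of Q: Q(-4)=-160, Q(1)=-35.
So the global minimum of E is P(-3) + Q(-4) − 6 = -9 − 160 − 6 = -175, attained at (-3, -4).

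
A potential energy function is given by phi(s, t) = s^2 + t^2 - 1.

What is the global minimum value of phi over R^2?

phi(s,t) separates as P(s) + Q(t) − 1, so its minimum is min P + min Q − 1.
P'(s) = 2s vanishes at s ∈ {0}; Q'(t) = 2t vanishes at t ∈ {0}.
Local minima of P (where P''>0): P(0)=0. Local minima of Q: Q(0)=0.
So the global minimum of phi is P(0) + Q(0) − 1 = 0 + 0 − 1 = -1, attained at (0, 0).

-1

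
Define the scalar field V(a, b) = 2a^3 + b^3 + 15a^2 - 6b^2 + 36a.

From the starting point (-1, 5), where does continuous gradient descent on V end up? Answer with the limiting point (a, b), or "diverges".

(-2, 4)

V is separable, so gradient descent decouples: a follows -∂V/∂a, b follows -∂V/∂b.
∂V/∂a = 6(a + 2)(a + 3); at a=-1 this is 12, so a decreases.
∂V/∂b = 3b(b - 4); at b=5 this is 15, so b decreases.
a converges to its nearest critical value -2 (a local min of the a-part); b converges to 4. The iterate converges to (-2, 4).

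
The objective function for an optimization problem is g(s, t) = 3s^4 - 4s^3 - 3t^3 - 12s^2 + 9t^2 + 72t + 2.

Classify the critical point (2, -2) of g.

The mixed partial ∂²g/∂s∂t is 0, so the Hessian at any point is diag(g_ss, g_tt) = diag(12(3s^2 - 2s - 2), 18(-t + 1)).
At (2, -2): H = diag(72, 54).
Both eigenvalues are positive, so H is positive definite: a local minimum.

local minimum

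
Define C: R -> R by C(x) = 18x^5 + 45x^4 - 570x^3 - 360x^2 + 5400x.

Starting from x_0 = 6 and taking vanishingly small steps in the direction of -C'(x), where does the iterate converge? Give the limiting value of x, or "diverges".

3

C'(x) = 90(x - 3)(x - 2)(x + 2)(x + 5), so C'(6) = 95040.
Gradient descent moves in the -C' direction, i.e. x is decreasing.
The nearest critical point in that direction is x = 3, where C'' = 3600 > 0 (a local minimum). The iterate converges there.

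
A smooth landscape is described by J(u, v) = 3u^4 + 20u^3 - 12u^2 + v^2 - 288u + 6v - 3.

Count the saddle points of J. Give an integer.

1

J separates as a function of u plus a function of v, so ∇J=0 decouples.
∂J/∂u = 12(u - 2)(u + 3)(u + 4) = 0 at u ∈ {-4, -3, 2}; ∂J/∂v = 2(v + 3) = 0 at v ∈ {-3}.
The Hessian is diagonal: diag(J_uu, J_vv). Second derivatives: J_uu(-4)=72, J_uu(-3)=-60, J_uu(2)=360; J_vv(-3)=2.
Saddle points occur where the two diagonal entries have opposite signs: (-3, -3). Count: 1.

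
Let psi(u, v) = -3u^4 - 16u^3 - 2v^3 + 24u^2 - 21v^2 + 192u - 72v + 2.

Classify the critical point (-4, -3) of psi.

The mixed partial ∂²psi/∂u∂v is 0, so the Hessian at any point is diag(psi_uu, psi_vv) = diag(12(-3u^2 - 8u + 4), -6(2v + 7)).
At (-4, -3): H = diag(-144, -6).
Both eigenvalues are negative, so H is negative definite: a local maximum.

local maximum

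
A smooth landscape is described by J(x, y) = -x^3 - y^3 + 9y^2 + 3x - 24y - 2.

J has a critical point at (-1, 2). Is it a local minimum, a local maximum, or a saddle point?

The mixed partial ∂²J/∂x∂y is 0, so the Hessian at any point is diag(J_xx, J_yy) = diag(-6x, 6(-y + 3)).
At (-1, 2): H = diag(6, 6).
Both eigenvalues are positive, so H is positive definite: a local minimum.

local minimum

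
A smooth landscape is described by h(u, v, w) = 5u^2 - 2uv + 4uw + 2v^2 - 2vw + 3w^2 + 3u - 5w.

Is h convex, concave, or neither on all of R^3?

convex

h is quadratic, so its Hessian is the constant matrix H = [[10, -2, 4], [-2, 4, -2], [4, -2, 6]].
Leading principal minors: 10, 36, 144.
All positive ⇒ H ≻ 0 ⇒ convex.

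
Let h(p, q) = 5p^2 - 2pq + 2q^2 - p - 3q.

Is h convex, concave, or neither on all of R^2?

convex

h is quadratic, so its Hessian is the constant matrix H = [[10, -2], [-2, 4]].
det(H) = 36, tr(H) = 14.
det(H) > 0 and tr(H) > 0, so H is positive definite everywhere: convex.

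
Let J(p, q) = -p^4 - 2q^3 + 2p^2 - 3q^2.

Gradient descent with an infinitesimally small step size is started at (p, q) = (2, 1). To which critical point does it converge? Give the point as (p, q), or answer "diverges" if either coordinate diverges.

J is separable, so gradient descent decouples: p follows -∂J/∂p, q follows -∂J/∂q.
∂J/∂p = -4p(p - 1)(p + 1); at p=2 this is -24, so p increases.
∂J/∂q = -6q(q + 1); at q=1 this is -12, so q increases.
The p-coordinate has no critical point in that direction and runs off to infinity.

diverges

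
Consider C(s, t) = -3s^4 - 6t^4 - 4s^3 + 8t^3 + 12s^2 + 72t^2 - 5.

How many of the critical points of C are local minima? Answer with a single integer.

1

C separates as a function of s plus a function of t, so ∇C=0 decouples.
∂C/∂s = -12s(s - 1)(s + 2) = 0 at s ∈ {-2, 0, 1}; ∂C/∂t = -24t(t - 3)(t + 2) = 0 at t ∈ {-2, 0, 3}.
The Hessian is diagonal: diag(C_ss, C_tt). Second derivatives: C_ss(-2)=-72, C_ss(0)=24, C_ss(1)=-36; C_tt(-2)=-240, C_tt(0)=144, C_tt(3)=-360.
Local minima occur where both diagonal entries positive: (0, 0). Count: 1.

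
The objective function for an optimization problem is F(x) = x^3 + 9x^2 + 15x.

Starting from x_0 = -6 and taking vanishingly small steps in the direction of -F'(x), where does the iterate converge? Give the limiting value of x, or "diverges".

F'(x) = 3(x + 1)(x + 5), so F'(-6) = 15.
Gradient descent moves in the -F' direction, i.e. x is decreasing.
There is no critical point below x=-6, and F' keeps the same sign, so the iterate runs off to −∞.

diverges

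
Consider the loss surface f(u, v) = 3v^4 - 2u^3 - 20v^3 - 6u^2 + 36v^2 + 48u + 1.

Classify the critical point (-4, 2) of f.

saddle point

The mixed partial ∂²f/∂u∂v is 0, so the Hessian at any point is diag(f_uu, f_vv) = diag(-12(u + 1), 12(3v^2 - 10v + 6)).
At (-4, 2): H = diag(36, -24).
The eigenvalues have opposite signs, so H is indefinite: a saddle point.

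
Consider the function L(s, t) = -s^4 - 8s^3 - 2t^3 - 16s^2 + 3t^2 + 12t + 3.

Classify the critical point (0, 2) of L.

The mixed partial ∂²L/∂s∂t is 0, so the Hessian at any point is diag(L_ss, L_tt) = diag(-4(3s^2 + 12s + 8), 6(-2t + 1)).
At (0, 2): H = diag(-32, -18).
Both eigenvalues are negative, so H is negative definite: a local maximum.

local maximum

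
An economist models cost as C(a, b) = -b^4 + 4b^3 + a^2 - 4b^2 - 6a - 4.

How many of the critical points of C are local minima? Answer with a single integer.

C separates as a function of a plus a function of b, so ∇C=0 decouples.
∂C/∂a = 2(a - 3) = 0 at a ∈ {3}; ∂C/∂b = -4b(b - 2)(b - 1) = 0 at b ∈ {0, 1, 2}.
The Hessian is diagonal: diag(C_aa, C_bb). Second derivatives: C_aa(3)=2; C_bb(0)=-8, C_bb(1)=4, C_bb(2)=-8.
Local minima occur where both diagonal entries positive: (3, 1). Count: 1.

1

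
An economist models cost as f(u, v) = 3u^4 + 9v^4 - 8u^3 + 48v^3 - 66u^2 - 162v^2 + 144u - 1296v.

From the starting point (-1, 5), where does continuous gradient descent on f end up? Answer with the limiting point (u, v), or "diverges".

f is separable, so gradient descent decouples: u follows -∂f/∂u, v follows -∂f/∂v.
∂f/∂u = 12(u - 4)(u - 1)(u + 3); at u=-1 this is 240, so u decreases.
∂f/∂v = 36(v - 3)(v + 3)(v + 4); at v=5 this is 5184, so v decreases.
u converges to its nearest critical value -3 (a local min of the u-part); v converges to 3. The iterate converges to (-3, 3).

(-3, 3)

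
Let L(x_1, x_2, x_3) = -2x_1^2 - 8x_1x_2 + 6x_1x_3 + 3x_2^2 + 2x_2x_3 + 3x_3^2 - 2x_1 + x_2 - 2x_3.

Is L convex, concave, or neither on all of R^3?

L is quadratic, so its Hessian is the constant matrix H = [[-4, -8, 6], [-8, 6, 2], [6, 2, 6]].
Leading principal minors: -4, -88, -920.
Neither pattern holds ⇒ H is indefinite ⇒ neither convex nor concave.

neither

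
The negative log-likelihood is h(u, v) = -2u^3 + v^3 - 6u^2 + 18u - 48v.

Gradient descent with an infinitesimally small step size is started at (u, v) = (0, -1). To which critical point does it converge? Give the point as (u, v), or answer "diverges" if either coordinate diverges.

h is separable, so gradient descent decouples: u follows -∂h/∂u, v follows -∂h/∂v.
∂h/∂u = -6(u - 1)(u + 3); at u=0 this is 18, so u decreases.
∂h/∂v = 3(v - 4)(v + 4); at v=-1 this is -45, so v increases.
u converges to its nearest critical value -3 (a local min of the u-part); v converges to 4. The iterate converges to (-3, 4).

(-3, 4)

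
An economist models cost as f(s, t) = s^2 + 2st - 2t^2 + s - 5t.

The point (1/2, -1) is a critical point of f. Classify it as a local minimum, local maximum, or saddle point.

saddle point

The Hessian of f is constant: H = [[2, 2], [2, -4]].
det(H) = 2·(-4) − 2² = -12.
Since det(H) < 0, H is indefinite and the critical point is a saddle point.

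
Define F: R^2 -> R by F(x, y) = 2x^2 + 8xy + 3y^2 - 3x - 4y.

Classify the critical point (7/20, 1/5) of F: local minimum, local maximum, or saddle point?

The Hessian of F is constant: H = [[4, 8], [8, 6]].
det(H) = 4·6 − 8² = -40.
Since det(H) < 0, H is indefinite and the critical point is a saddle point.

saddle point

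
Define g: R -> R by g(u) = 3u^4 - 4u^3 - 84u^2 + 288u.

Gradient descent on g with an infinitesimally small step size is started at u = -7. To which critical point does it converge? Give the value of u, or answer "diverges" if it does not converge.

g'(u) = 12(u - 3)(u - 2)(u + 4), so g'(-7) = -3240.
Gradient descent moves in the -g' direction, i.e. u is increasing.
The nearest critical point in that direction is u = -4, where g'' = 504 > 0 (a local minimum). The iterate converges there.

-4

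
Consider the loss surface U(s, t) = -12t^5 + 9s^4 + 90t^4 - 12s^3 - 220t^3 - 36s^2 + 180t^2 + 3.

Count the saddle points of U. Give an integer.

U separates as a function of s plus a function of t, so ∇U=0 decouples.
∂U/∂s = 36s(s - 2)(s + 1) = 0 at s ∈ {-1, 0, 2}; ∂U/∂t = -60t(t - 3)(t - 2)(t - 1) = 0 at t ∈ {0, 1, 2, 3}.
The Hessian is diagonal: diag(U_ss, U_tt). Second derivatives: U_ss(-1)=108, U_ss(0)=-72, U_ss(2)=216; U_tt(0)=360, U_tt(1)=-120, U_tt(2)=120, U_tt(3)=-360.
Saddle points occur where the two diagonal entries have opposite signs: (-1, 1), (-1, 3), (0, 0), (0, 2), (2, 1), (2, 3). Count: 6.

6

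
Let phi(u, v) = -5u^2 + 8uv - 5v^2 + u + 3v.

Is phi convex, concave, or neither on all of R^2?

phi is quadratic, so its Hessian is the constant matrix H = [[-10, 8], [8, -10]].
det(H) = 36, tr(H) = -20.
det(H) > 0 and tr(H) < 0, so H is negative definite everywhere: concave.

concave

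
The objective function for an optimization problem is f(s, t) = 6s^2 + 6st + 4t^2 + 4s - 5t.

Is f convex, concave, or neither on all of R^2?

convex

f is quadratic, so its Hessian is the constant matrix H = [[12, 6], [6, 8]].
det(H) = 60, tr(H) = 20.
det(H) > 0 and tr(H) > 0, so H is positive definite everywhere: convex.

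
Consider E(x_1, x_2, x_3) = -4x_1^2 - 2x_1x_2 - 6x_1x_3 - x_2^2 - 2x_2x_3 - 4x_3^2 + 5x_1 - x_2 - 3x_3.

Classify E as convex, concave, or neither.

concave

E is quadratic, so its Hessian is the constant matrix H = [[-8, -2, -6], [-2, -2, -2], [-6, -2, -8]].
Leading principal minors: -8, 12, -40.
Signs alternate −, +, − ⇒ H ≺ 0 ⇒ concave.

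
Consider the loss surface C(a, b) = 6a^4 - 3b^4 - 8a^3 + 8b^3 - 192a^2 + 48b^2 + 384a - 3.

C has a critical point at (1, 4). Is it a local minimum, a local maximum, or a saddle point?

local maximum

The mixed partial ∂²C/∂a∂b is 0, so the Hessian at any point is diag(C_aa, C_bb) = diag(24(3a^2 - 2a - 16), 12(-3b^2 + 4b + 8)).
At (1, 4): H = diag(-360, -288).
Both eigenvalues are negative, so H is negative definite: a local maximum.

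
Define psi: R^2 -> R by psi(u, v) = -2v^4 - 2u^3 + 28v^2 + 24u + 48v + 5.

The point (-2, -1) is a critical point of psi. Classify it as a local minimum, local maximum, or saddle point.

The mixed partial ∂²psi/∂u∂v is 0, so the Hessian at any point is diag(psi_uu, psi_vv) = diag(-12u, 8(-3v^2 + 7)).
At (-2, -1): H = diag(24, 32).
Both eigenvalues are positive, so H is positive definite: a local minimum.

local minimum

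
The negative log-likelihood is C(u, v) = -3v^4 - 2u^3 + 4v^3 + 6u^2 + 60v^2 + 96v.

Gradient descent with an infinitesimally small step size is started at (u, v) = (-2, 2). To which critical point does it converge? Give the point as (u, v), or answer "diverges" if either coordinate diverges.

(0, -1)

C is separable, so gradient descent decouples: u follows -∂C/∂u, v follows -∂C/∂v.
∂C/∂u = -6u(u - 2); at u=-2 this is -48, so u increases.
∂C/∂v = -12(v - 4)(v + 1)(v + 2); at v=2 this is 288, so v decreases.
u converges to its nearest critical value 0 (a local min of the u-part); v converges to -1. The iterate converges to (0, -1).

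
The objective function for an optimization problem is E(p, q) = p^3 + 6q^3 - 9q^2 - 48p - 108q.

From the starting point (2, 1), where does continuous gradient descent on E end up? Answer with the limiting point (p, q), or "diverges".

E is separable, so gradient descent decouples: p follows -∂E/∂p, q follows -∂E/∂q.
∂E/∂p = 3(p - 4)(p + 4); at p=2 this is -36, so p increases.
∂E/∂q = 18(q - 3)(q + 2); at q=1 this is -108, so q increases.
p converges to its nearest critical value 4 (a local min of the p-part); q converges to 3. The iterate converges to (4, 3).

(4, 3)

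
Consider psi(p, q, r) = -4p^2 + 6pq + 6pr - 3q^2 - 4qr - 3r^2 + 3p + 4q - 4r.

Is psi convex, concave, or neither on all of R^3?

psi is quadratic, so its Hessian is the constant matrix H = [[-8, 6, 6], [6, -6, -4], [6, -4, -6]].
Leading principal minors: -8, 12, -16.
Signs alternate −, +, − ⇒ H ≺ 0 ⇒ concave.

concave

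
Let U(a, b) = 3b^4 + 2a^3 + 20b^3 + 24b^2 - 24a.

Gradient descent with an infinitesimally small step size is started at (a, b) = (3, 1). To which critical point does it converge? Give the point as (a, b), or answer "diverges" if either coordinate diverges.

(2, 0)

U is separable, so gradient descent decouples: a follows -∂U/∂a, b follows -∂U/∂b.
∂U/∂a = 6(a - 2)(a + 2); at a=3 this is 30, so a decreases.
∂U/∂b = 12b(b + 1)(b + 4); at b=1 this is 120, so b decreases.
a converges to its nearest critical value 2 (a local min of the a-part); b converges to 0. The iterate converges to (2, 0).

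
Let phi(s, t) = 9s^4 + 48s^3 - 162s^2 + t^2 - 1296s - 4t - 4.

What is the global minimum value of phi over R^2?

phi(s,t) separates as P(s) + Q(t) − 4, so its minimum is min P + min Q − 4.
P'(s) = 36(s - 3)(s + 3)(s + 4) vanishes at s ∈ {-4, -3, 3}; Q'(t) = 2(t - 2) vanishes at t ∈ {2}.
Local minima of P (where P''>0): P(-4)=1824, P(3)=-3321. Local minima of Q: Q(2)=-4.
So the global minimum of phi is P(3) + Q(2) − 4 = -3321 − 4 − 4 = -3329, attained at (3, 2).

-3329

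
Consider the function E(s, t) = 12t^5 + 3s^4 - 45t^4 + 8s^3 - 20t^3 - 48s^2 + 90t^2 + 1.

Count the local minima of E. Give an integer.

E separates as a function of s plus a function of t, so ∇E=0 decouples.
∂E/∂s = 12s(s - 2)(s + 4) = 0 at s ∈ {-4, 0, 2}; ∂E/∂t = 60t(t - 3)(t - 1)(t + 1) = 0 at t ∈ {-1, 0, 1, 3}.
The Hessian is diagonal: diag(E_ss, E_tt). Second derivatives: E_ss(-4)=288, E_ss(0)=-96, E_ss(2)=144; E_tt(-1)=-480, E_tt(0)=180, E_tt(1)=-240, E_tt(3)=1440.
Local minima occur where both diagonal entries positive: (-4, 0), (-4, 3), (2, 0), (2, 3). Count: 4.

4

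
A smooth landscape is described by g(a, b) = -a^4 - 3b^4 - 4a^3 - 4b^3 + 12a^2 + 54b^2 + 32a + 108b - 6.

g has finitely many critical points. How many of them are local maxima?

4

g separates as a function of a plus a function of b, so ∇g=0 decouples.
∂g/∂a = -4(a - 2)(a + 1)(a + 4) = 0 at a ∈ {-4, -1, 2}; ∂g/∂b = -12(b - 3)(b + 1)(b + 3) = 0 at b ∈ {-3, -1, 3}.
The Hessian is diagonal: diag(g_aa, g_bb). Second derivatives: g_aa(-4)=-72, g_aa(-1)=36, g_aa(2)=-72; g_bb(-3)=-144, g_bb(-1)=96, g_bb(3)=-288.
Local maxima occur where both diagonal entries negative: (-4, -3), (-4, 3), (2, -3), (2, 3). Count: 4.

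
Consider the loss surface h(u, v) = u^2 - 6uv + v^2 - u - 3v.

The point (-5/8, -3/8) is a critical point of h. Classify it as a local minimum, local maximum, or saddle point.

saddle point

The Hessian of h is constant: H = [[2, -6], [-6, 2]].
det(H) = 2·2 − (-6)² = -32.
Since det(H) < 0, H is indefinite and the critical point is a saddle point.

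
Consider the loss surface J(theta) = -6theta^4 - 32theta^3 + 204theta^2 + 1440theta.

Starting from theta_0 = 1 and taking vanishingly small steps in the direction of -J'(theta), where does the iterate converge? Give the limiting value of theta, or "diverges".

J'(theta) = -24(theta - 4)(theta + 3)(theta + 5), so J'(1) = 1728.
Gradient descent moves in the -J' direction, i.e. theta is decreasing.
The nearest critical point in that direction is theta = -3, where J'' = 336 > 0 (a local minimum). The iterate converges there.

-3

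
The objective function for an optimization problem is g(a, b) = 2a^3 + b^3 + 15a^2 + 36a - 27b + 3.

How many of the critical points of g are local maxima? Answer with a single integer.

1

g separates as a function of a plus a function of b, so ∇g=0 decouples.
∂g/∂a = 6(a + 2)(a + 3) = 0 at a ∈ {-3, -2}; ∂g/∂b = 3(b - 3)(b + 3) = 0 at b ∈ {-3, 3}.
The Hessian is diagonal: diag(g_aa, g_bb). Second derivatives: g_aa(-3)=-6, g_aa(-2)=6; g_bb(-3)=-18, g_bb(3)=18.
Local maxima occur where both diagonal entries negative: (-3, -3). Count: 1.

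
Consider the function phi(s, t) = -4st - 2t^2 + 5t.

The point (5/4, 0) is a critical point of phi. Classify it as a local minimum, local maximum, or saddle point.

saddle point

The Hessian of phi is constant: H = [[0, -4], [-4, -4]].
det(H) = 0·(-4) − (-4)² = -16.
Since det(H) < 0, H is indefinite and the critical point is a saddle point.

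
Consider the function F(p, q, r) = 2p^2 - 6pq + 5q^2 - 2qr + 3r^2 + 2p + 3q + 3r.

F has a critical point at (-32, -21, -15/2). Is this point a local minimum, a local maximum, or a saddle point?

The Hessian is constant: H = [[4, -6, 0], [-6, 10, -2], [0, -2, 6]].
Leading principal minors: Δ₁ = 4, Δ₂ = 4, Δ₃ = 8.
All leading minors are positive, so H is positive definite: a local minimum.

local minimum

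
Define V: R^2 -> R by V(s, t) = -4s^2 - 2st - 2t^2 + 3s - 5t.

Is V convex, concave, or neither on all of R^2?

V is quadratic, so its Hessian is the constant matrix H = [[-8, -2], [-2, -4]].
det(H) = 28, tr(H) = -12.
det(H) > 0 and tr(H) < 0, so H is negative definite everywhere: concave.

concave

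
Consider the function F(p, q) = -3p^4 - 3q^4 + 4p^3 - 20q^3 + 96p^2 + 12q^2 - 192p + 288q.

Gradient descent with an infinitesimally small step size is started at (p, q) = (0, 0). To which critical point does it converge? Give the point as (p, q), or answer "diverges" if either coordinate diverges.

(1, -3)

F is separable, so gradient descent decouples: p follows -∂F/∂p, q follows -∂F/∂q.
∂F/∂p = -12(p - 4)(p - 1)(p + 4); at p=0 this is -192, so p increases.
∂F/∂q = -12(q - 2)(q + 3)(q + 4); at q=0 this is 288, so q decreases.
p converges to its nearest critical value 1 (a local min of the p-part); q converges to -3. The iterate converges to (1, -3).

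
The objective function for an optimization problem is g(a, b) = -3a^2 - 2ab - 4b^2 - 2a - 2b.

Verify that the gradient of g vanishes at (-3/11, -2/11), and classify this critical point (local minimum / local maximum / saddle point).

local maximum

∇g = (-6a - 2b - 2, -2a - 8b - 2); substituting (-3/11, -2/11) gives ∇g = (0, 0), so (-3/11, -2/11) is indeed a critical point.
The Hessian of g is constant: H = [[-6, -2], [-2, -8]].
det(H) = (-6)·(-8) − (-2)² = 44.
det(H) > 0 and tr(H) = -14 < 0, so H is negative definite and the point is a local maximum.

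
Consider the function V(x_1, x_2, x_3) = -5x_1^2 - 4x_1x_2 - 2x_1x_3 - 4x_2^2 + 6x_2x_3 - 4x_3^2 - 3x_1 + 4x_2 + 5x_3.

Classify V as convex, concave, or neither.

V is quadratic, so its Hessian is the constant matrix H = [[-10, -4, -2], [-4, -8, 6], [-2, 6, -8]].
Leading principal minors: -10, 64, -24.
Signs alternate −, +, − ⇒ H ≺ 0 ⇒ concave.

concave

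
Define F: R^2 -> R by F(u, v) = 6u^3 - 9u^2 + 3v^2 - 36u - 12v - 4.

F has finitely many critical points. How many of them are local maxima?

F separates as a function of u plus a function of v, so ∇F=0 decouples.
∂F/∂u = 18(u - 2)(u + 1) = 0 at u ∈ {-1, 2}; ∂F/∂v = 6(v - 2) = 0 at v ∈ {2}.
The Hessian is diagonal: diag(F_uu, F_vv). Second derivatives: F_uu(-1)=-54, F_uu(2)=54; F_vv(2)=6.
Local maxima occur where both diagonal entries negative: none. Count: 0.

0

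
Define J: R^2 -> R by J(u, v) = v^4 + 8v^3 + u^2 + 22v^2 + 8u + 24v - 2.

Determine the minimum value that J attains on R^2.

-27

J(u,v) separates as P(u) + Q(v) − 2, so its minimum is min P + min Q − 2.
P'(u) = 2u + 8 vanishes at u ∈ {-4}; Q'(v) = 4(v + 1)(v + 2)(v + 3) vanishes at v ∈ {-3, -2, -1}.
Local minima of P (where P''>0): P(-4)=-16. Local minima of Q: Q(-3)=-9, Q(-1)=-9.
So the global minimum of J is P(-4) + Q(-3) − 2 = -16 − 9 − 2 = -27, attained at (-4, -3).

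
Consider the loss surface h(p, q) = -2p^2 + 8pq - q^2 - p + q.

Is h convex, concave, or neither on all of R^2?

neither

h is quadratic, so its Hessian is the constant matrix H = [[-4, 8], [8, -2]].
det(H) = -56, tr(H) = -6.
det(H) < 0, so H is indefinite: neither convex nor concave.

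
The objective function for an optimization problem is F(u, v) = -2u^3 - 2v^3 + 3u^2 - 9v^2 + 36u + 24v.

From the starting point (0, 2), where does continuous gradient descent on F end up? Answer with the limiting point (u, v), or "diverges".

diverges

F is separable, so gradient descent decouples: u follows -∂F/∂u, v follows -∂F/∂v.
∂F/∂u = -6(u - 3)(u + 2); at u=0 this is 36, so u decreases.
∂F/∂v = -6(v - 1)(v + 4); at v=2 this is -36, so v increases.
The v-coordinate has no critical point in that direction and runs off to infinity.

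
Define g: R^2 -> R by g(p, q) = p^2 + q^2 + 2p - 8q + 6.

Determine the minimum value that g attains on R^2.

-11

g(p,q) separates as A(p) + B(q) + 6, so its minimum is min A + min B + 6.
A'(p) = 2p + 2 vanishes at p ∈ {-1}; B'(q) = 2q - 8 vanishes at q ∈ {4}.
Local minima of A (where A''>0): A(-1)=-1. Local minima of B: B(4)=-16.
So the global minimum of g is A(-1) + B(4) + 6 = -1 − 16 + 6 = -11, attained at (-1, 4).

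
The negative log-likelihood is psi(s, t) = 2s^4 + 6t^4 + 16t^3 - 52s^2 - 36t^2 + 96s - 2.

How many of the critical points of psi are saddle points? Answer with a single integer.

4

psi separates as a function of s plus a function of t, so ∇psi=0 decouples.
∂psi/∂s = 8(s - 3)(s - 1)(s + 4) = 0 at s ∈ {-4, 1, 3}; ∂psi/∂t = 24t(t - 1)(t + 3) = 0 at t ∈ {-3, 0, 1}.
The Hessian is diagonal: diag(psi_ss, psi_tt). Second derivatives: psi_ss(-4)=280, psi_ss(1)=-80, psi_ss(3)=112; psi_tt(-3)=288, psi_tt(0)=-72, psi_tt(1)=96.
Saddle points occur where the two diagonal entries have opposite signs: (-4, 0), (1, -3), (1, 1), (3, 0). Count: 4.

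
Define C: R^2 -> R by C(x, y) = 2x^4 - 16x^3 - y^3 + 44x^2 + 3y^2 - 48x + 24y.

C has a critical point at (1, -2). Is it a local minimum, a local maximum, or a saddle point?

The mixed partial ∂²C/∂x∂y is 0, so the Hessian at any point is diag(C_xx, C_yy) = diag(8(3x^2 - 12x + 11), 6(-y + 1)).
At (1, -2): H = diag(16, 18).
Both eigenvalues are positive, so H is positive definite: a local minimum.

local minimum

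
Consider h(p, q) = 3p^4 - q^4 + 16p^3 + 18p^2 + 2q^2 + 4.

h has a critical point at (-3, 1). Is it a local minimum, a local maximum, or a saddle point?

The mixed partial ∂²h/∂p∂q is 0, so the Hessian at any point is diag(h_pp, h_qq) = diag(12(3p^2 + 8p + 3), 4(-3q^2 + 1)).
At (-3, 1): H = diag(72, -8).
The eigenvalues have opposite signs, so H is indefinite: a saddle point.

saddle point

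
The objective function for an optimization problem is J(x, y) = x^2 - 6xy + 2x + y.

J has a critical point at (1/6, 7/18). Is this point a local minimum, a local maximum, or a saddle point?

The Hessian of J is constant: H = [[2, -6], [-6, 0]].
det(H) = 2·0 − (-6)² = -36.
Since det(H) < 0, H is indefinite and the critical point is a saddle point.

saddle point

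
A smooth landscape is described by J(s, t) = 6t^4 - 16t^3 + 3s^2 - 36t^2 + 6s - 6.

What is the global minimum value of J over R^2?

J(s,t) separates as P(s) + Q(t) − 6, so its minimum is min P + min Q − 6.
P'(s) = 6s + 6 vanishes at s ∈ {-1}; Q'(t) = 24t(t - 3)(t + 1) vanishes at t ∈ {-1, 0, 3}.
Local minima of P (where P''>0): P(-1)=-3. Local minima of Q: Q(-1)=-14, Q(3)=-270.
So the global minimum of J is P(-1) + Q(3) − 6 = -3 − 270 − 6 = -279, attained at (-1, 3).

-279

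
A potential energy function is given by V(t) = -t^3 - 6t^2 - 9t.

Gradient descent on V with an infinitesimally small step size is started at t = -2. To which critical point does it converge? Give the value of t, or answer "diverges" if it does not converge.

-3

V'(t) = -3(t + 1)(t + 3), so V'(-2) = 3.
Gradient descent moves in the -V' direction, i.e. t is decreasing.
The nearest critical point in that direction is t = -3, where V'' = 6 > 0 (a local minimum). The iterate converges there.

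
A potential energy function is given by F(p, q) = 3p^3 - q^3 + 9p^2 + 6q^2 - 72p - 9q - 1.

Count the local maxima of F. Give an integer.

1

F separates as a function of p plus a function of q, so ∇F=0 decouples.
∂F/∂p = 9(p - 2)(p + 4) = 0 at p ∈ {-4, 2}; ∂F/∂q = -3(q - 3)(q - 1) = 0 at q ∈ {1, 3}.
The Hessian is diagonal: diag(F_pp, F_qq). Second derivatives: F_pp(-4)=-54, F_pp(2)=54; F_qq(1)=6, F_qq(3)=-6.
Local maxima occur where both diagonal entries negative: (-4, 3). Count: 1.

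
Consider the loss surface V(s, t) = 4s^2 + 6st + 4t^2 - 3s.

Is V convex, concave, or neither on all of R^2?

convex

V is quadratic, so its Hessian is the constant matrix H = [[8, 6], [6, 8]].
det(H) = 28, tr(H) = 16.
det(H) > 0 and tr(H) > 0, so H is positive definite everywhere: convex.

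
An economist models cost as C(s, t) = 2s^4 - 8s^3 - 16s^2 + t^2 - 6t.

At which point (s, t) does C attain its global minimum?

C(s,t) separates as P(s) + Q(t), so its minimum is min P + min Q.
P'(s) = 8s(s - 4)(s + 1) vanishes at s ∈ {-1, 0, 4}; Q'(t) = 2(t - 3) vanishes at t ∈ {3}.
Local minima of P (where P''>0): P(-1)=-6, P(4)=-256. Local minima of Q: Q(3)=-9.
So the global minimum of C is P(4) + Q(3) = -256 − 9 = -265, attained at (4, 3).

(4, 3)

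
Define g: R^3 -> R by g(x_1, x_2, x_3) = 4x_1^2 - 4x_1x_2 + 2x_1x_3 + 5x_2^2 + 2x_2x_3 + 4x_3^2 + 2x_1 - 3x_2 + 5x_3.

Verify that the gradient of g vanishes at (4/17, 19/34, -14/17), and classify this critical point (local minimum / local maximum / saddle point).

∇g = (8x_1 - 4x_2 + 2x_3 + 2, -4x_1 + 10x_2 + 2x_3 - 3, 2x_1 + 2x_2 + 8x_3 + 5); substituting (4/17, 19/34, -14/17) gives ∇g = (0, 0, 0), so (4/17, 19/34, -14/17) is indeed a critical point.
The Hessian is constant: H = [[8, -4, 2], [-4, 10, 2], [2, 2, 8]].
Leading principal minors: Δ₁ = 8, Δ₂ = 64, Δ₃ = 408.
All leading minors are positive, so H is positive definite: a local minimum.

local minimum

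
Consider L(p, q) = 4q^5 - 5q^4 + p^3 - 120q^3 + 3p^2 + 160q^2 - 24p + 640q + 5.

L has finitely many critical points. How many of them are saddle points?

4

L separates as a function of p plus a function of q, so ∇L=0 decouples.
∂L/∂p = 3(p - 2)(p + 4) = 0 at p ∈ {-4, 2}; ∂L/∂q = 20(q - 4)(q - 2)(q + 1)(q + 4) = 0 at q ∈ {-4, -1, 2, 4}.
The Hessian is diagonal: diag(L_pp, L_qq). Second derivatives: L_pp(-4)=-18, L_pp(2)=18; L_qq(-4)=-2880, L_qq(-1)=900, L_qq(2)=-720, L_qq(4)=1600.
Saddle points occur where the two diagonal entries have opposite signs: (-4, -1), (-4, 4), (2, -4), (2, 2). Count: 4.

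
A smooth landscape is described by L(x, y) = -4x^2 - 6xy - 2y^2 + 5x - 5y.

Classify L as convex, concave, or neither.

neither

L is quadratic, so its Hessian is the constant matrix H = [[-8, -6], [-6, -4]].
det(H) = -4, tr(H) = -12.
det(H) < 0, so H is indefinite: neither convex nor concave.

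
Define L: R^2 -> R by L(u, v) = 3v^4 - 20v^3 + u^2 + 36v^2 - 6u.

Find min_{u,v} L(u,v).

-9

L(u,v) separates as P(u) + Q(v), so its minimum is min P + min Q.
P'(u) = 2u - 6 vanishes at u ∈ {3}; Q'(v) = 12v(v - 3)(v - 2) vanishes at v ∈ {0, 2, 3}.
Local minima of P (where P''>0): P(3)=-9. Local minima of Q: Q(0)=0, Q(3)=27.
So the global minimum of L is P(3) + Q(0) = -9 + 0 = -9, attained at (3, 0).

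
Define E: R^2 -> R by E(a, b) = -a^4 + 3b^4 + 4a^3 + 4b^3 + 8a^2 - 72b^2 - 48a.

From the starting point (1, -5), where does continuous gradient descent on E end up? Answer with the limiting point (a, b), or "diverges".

E is separable, so gradient descent decouples: a follows -∂E/∂a, b follows -∂E/∂b.
∂E/∂a = -4(a - 3)(a - 2)(a + 2); at a=1 this is -24, so a increases.
∂E/∂b = 12b(b - 3)(b + 4); at b=-5 this is -480, so b increases.
a converges to its nearest critical value 2 (a local min of the a-part); b converges to -4. The iterate converges to (2, -4).

(2, -4)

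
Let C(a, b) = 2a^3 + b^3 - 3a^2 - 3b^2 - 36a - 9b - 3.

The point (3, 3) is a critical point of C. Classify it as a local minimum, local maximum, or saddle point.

The mixed partial ∂²C/∂a∂b is 0, so the Hessian at any point is diag(C_aa, C_bb) = diag(6(2a - 1), 6(b - 1)).
At (3, 3): H = diag(30, 12).
Both eigenvalues are positive, so H is positive definite: a local minimum.

local minimum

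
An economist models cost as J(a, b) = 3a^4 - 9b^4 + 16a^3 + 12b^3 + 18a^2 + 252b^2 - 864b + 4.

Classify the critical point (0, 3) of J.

The mixed partial ∂²J/∂a∂b is 0, so the Hessian at any point is diag(J_aa, J_bb) = diag(12(3a^2 + 8a + 3), 36(-3b^2 + 2b + 14)).
At (0, 3): H = diag(36, -252).
The eigenvalues have opposite signs, so H is indefinite: a saddle point.

saddle point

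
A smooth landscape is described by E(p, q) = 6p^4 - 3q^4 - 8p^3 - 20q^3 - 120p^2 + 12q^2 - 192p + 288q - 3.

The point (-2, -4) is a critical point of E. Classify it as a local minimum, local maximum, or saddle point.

saddle point

The mixed partial ∂²E/∂p∂q is 0, so the Hessian at any point is diag(E_pp, E_qq) = diag(24(3p^2 - 2p - 10), 12(-3q^2 - 10q + 2)).
At (-2, -4): H = diag(144, -72).
The eigenvalues have opposite signs, so H is indefinite: a saddle point.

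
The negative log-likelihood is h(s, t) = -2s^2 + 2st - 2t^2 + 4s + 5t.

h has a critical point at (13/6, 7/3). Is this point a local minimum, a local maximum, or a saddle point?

local maximum

The Hessian of h is constant: H = [[-4, 2], [2, -4]].
det(H) = (-4)·(-4) − 2² = 12.
det(H) > 0 and tr(H) = -8 < 0, so H is negative definite and the point is a local maximum.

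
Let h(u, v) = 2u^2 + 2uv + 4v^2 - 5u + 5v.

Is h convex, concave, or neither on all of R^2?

convex

h is quadratic, so its Hessian is the constant matrix H = [[4, 2], [2, 8]].
det(H) = 28, tr(H) = 12.
det(H) > 0 and tr(H) > 0, so H is positive definite everywhere: convex.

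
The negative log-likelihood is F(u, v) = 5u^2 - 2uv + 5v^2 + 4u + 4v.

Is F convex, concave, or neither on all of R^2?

F is quadratic, so its Hessian is the constant matrix H = [[10, -2], [-2, 10]].
det(H) = 96, tr(H) = 20.
det(H) > 0 and tr(H) > 0, so H is positive definite everywhere: convex.

convex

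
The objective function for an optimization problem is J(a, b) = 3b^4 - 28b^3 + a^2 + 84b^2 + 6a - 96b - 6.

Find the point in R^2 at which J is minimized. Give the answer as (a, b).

J(a,b) separates as P(a) + Q(b) − 6, so its minimum is min P + min Q − 6.
P'(a) = 2a + 6 vanishes at a ∈ {-3}; Q'(b) = 12(b - 4)(b - 2)(b - 1) vanishes at b ∈ {1, 2, 4}.
Local minima of P (where P''>0): P(-3)=-9. Local minima of Q: Q(1)=-37, Q(4)=-64.
So the global minimum of J is P(-3) + Q(4) − 6 = -9 − 64 − 6 = -79, attained at (-3, 4).

(-3, 4)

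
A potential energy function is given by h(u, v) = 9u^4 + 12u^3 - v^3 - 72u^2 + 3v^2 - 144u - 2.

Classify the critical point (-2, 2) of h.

saddle point

The mixed partial ∂²h/∂u∂v is 0, so the Hessian at any point is diag(h_uu, h_vv) = diag(36(3u^2 + 2u - 4), 6(-v + 1)).
At (-2, 2): H = diag(144, -6).
The eigenvalues have opposite signs, so H is indefinite: a saddle point.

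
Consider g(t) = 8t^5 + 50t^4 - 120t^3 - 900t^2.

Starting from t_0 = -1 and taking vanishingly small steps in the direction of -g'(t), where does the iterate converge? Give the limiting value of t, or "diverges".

-3

g'(t) = 40t(t - 3)(t + 3)(t + 5), so g'(-1) = 1280.
Gradient descent moves in the -g' direction, i.e. t is decreasing.
The nearest critical point in that direction is t = -3, where g'' = 1440 > 0 (a local minimum). The iterate converges there.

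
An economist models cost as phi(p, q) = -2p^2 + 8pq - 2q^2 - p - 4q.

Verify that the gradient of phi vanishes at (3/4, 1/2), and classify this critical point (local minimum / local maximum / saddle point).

saddle point

∇phi = (-4p + 8q - 1, 8p - 4q - 4); substituting (3/4, 1/2) gives ∇phi = (0, 0), so (3/4, 1/2) is indeed a critical point.
The Hessian of phi is constant: H = [[-4, 8], [8, -4]].
det(H) = (-4)·(-4) − 8² = -48.
Since det(H) < 0, H is indefinite and the critical point is a saddle point.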